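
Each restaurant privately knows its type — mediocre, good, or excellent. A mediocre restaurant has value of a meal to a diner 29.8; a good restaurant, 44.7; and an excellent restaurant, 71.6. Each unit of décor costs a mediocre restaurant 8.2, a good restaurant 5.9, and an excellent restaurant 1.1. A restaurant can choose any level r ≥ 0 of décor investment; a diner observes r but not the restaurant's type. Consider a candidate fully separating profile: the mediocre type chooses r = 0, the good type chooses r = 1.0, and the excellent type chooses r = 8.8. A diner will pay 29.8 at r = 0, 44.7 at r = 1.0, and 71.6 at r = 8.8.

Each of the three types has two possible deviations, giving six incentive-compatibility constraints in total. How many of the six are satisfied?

Excellent (own payoff 71.6 − 1.1×8.8 = 61.92): to r=0 gives 29.8 → no gain ✓; to r=1.0 gives 44.7 − 1.1×1.0 = 43.6 → no gain ✓.
Mediocre (own payoff 29.8): to r=1.0 gives 44.7 − 8.2×1.0 = 36.5 → profitable ✗; to r=8.8 gives 71.6 − 8.2×8.8 = -0.56 → no gain ✓.
Good (own payoff 44.7 − 5.9×1.0 = 38.8): to r=0 gives 29.8 → no gain ✓; to r=8.8 gives 71.6 − 5.9×8.8 = 19.68 → no gain ✓.
5 of the 6 constraints hold; not an equilibrium.

5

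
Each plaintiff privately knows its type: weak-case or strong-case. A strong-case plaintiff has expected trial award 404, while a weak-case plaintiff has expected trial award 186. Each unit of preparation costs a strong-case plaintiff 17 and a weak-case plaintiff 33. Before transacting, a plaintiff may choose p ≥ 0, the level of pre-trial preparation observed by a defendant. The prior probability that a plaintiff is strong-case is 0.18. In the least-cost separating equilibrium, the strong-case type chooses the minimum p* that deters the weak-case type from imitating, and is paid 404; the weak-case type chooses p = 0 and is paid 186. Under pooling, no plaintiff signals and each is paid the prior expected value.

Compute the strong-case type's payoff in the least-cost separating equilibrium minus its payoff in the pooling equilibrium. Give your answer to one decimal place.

66.5

Least-cost separating signal: p* solves 186 = 404 − 33·p*, so p* = (404 − 186)/33 ≈ 6.6061.
Strong-case type's separating payoff: 404 − 17 × p* = 404 − 17 × (404 − 186)/33 = 404 − 3706/33 ≈ 291.697.
Pooling payoff: 0.18 × 404 + 0.82 × 186 = 225.24.
Difference: 291.697 − 225.24 = 66.457, i.e. 66.5 to one decimal place.
The strong-case type prefers to separate.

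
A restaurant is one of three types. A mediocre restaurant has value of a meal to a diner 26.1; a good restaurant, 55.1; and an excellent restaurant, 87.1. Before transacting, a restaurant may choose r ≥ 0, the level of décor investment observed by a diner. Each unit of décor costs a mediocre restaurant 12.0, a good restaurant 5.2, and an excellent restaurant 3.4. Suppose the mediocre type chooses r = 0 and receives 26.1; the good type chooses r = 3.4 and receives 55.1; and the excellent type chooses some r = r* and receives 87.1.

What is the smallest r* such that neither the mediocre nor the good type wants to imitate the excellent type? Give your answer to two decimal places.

9.55

Mediocre type (on-path payoff 26.1) won't mimic when 26.1 ≥ 87.1 − 12.0·r*, i.e. r* ≥ 5.08.
Good type (on-path payoff 55.1 − 5.2×3.4 = 37.42) won't mimic when 37.42 ≥ 87.1 − 5.2·r*, i.e. r* ≥ 9.55.
Both must hold, so r* = max(5.08, 9.55) = 9.55. The good type's constraint binds.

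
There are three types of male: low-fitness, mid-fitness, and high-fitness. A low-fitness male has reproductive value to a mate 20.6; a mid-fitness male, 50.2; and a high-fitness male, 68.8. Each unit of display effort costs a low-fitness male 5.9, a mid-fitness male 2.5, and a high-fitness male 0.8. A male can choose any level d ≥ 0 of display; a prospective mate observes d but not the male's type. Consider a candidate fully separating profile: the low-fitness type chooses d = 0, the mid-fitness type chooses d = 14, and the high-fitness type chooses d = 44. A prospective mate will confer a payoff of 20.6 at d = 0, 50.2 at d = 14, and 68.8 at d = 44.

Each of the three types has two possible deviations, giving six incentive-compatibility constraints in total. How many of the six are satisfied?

4

High-fitness (own payoff 68.8 − 0.8×44 = 33.6): to d=0 gives 20.6 → no gain ✓; to d=14 gives 50.2 − 0.8×14 = 39 → profitable ✗.
Low-fitness (own payoff 20.6): to d=14 gives 50.2 − 5.9×14 = -32.4 → no gain ✓; to d=44 gives 68.8 − 5.9×44 = -190.8 → no gain ✓.
Mid-fitness (own payoff 50.2 − 2.5×14 = 15.2): to d=0 gives 20.6 → profitable ✗; to d=44 gives 68.8 − 2.5×44 = -41.2 → no gain ✓.
4 of the 6 constraints hold; not an equilibrium.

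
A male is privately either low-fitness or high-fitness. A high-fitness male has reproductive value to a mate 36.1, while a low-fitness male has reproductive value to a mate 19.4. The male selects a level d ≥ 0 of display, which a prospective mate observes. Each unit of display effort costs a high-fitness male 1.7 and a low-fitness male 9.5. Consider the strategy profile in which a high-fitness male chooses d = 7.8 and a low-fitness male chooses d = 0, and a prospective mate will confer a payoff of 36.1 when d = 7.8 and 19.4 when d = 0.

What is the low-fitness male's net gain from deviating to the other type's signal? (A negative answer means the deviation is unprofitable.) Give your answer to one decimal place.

-57.4

Playing d = 0 the low-fitness male receives 19.4.
Deviating to d = 7.8 brings payment 36.1 at cost 9.5 × 7.8 = 74.1, netting -38.
Gain from deviating: -38 − 19.4 = -57.4.
The gain is negative, so the low-fitness type's incentive-compatibility constraint is satisfied.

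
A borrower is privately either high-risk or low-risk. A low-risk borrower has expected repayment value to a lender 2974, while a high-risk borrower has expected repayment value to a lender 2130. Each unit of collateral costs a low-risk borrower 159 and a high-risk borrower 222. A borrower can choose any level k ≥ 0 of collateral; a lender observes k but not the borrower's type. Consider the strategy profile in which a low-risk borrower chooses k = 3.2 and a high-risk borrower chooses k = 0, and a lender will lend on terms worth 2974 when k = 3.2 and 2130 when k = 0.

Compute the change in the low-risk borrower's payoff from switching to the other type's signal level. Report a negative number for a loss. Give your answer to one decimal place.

Playing k = 3.2 the low-risk borrower receives 2974 − 159 × 3.2 = 2465.2.
Deviating to k = 0 yields 2130 instead.
Gain from deviating: 2130 − 2465.2 = -335.2.
The gain is negative, so the low-risk type's incentive-compatibility constraint is satisfied.

-335.2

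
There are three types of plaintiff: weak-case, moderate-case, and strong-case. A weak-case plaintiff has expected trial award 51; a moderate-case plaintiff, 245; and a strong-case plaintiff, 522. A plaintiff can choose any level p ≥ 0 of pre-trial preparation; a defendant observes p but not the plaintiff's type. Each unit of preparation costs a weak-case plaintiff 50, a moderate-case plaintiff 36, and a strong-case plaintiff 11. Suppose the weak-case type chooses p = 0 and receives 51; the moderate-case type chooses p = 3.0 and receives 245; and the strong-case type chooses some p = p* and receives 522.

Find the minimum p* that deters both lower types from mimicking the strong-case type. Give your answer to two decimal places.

Moderate-case type (on-path payoff 245 − 36×3.0 = 137) won't mimic when 137 ≥ 522 − 36·p*, i.e. p* ≥ 10.69.
Weak-case type (on-path payoff 51) won't mimic when 51 ≥ 522 − 50·p*, i.e. p* ≥ 9.42.
Both must hold, so p* = max(9.42, 10.69) = 10.69. The moderate-case type's constraint binds.

10.69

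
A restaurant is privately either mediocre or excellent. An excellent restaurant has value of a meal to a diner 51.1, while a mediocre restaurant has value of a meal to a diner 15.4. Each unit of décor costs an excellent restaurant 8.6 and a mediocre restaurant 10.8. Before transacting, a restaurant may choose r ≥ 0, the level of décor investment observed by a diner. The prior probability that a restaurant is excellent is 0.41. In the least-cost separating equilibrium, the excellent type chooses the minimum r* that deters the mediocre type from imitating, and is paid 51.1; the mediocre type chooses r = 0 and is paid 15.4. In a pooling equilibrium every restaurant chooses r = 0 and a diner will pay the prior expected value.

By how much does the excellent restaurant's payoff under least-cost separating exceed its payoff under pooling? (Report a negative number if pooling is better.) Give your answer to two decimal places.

Least-cost separating signal: r* solves 15.4 = 51.1 − 10.8·r*, so r* = (51.1 − 15.4)/10.8 ≈ 3.3056.
Excellent type's separating payoff: 51.1 − 8.6 × r* = 51.1 − 8.6 × (51.1 − 15.4)/10.8 = 51.1 − 307.02/10.8 ≈ 22.6722.
Pooling payoff: 0.41 × 51.1 + 0.59 × 15.4 = 30.037.
Difference: 22.6722 − 30.037 = -7.3648, i.e. -7.36 to two decimal places.
The excellent type would prefer the pooling outcome.

-7.36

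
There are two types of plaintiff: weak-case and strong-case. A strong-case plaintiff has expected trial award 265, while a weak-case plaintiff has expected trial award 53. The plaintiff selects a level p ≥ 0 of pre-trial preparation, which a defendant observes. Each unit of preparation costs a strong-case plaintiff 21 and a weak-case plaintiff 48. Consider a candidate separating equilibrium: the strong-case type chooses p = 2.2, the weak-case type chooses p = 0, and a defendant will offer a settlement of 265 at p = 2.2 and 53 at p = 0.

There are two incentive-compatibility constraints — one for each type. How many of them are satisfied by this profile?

Strong-case type: signal → 265 − 21 × 2.2 = 218.8; deviate to 0 → 53. IC holds (218.8 ≥ 53).
Weak-case type: stay at 0 → 53; mimic → 265 − 48 × 2.2 = 159.4. IC fails (53 < 159.4).
1 of 2 constraints hold, so this profile is not an equilibrium.

1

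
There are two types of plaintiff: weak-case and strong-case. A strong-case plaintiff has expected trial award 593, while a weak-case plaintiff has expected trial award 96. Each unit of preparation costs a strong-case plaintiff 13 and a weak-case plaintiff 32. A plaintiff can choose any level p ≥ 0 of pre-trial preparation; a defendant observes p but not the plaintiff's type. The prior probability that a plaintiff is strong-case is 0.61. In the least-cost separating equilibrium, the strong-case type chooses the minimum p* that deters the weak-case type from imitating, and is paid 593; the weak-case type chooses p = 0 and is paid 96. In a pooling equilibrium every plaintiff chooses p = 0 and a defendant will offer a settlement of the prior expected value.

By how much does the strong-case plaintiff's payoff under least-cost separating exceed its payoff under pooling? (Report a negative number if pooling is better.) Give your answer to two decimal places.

-8.08

Least-cost separating signal: p* solves 96 = 593 − 32·p*, so p* = (593 − 96)/32 ≈ 15.5313.
Strong-case type's separating payoff: 593 − 13 × p* = 593 − 13 × (593 − 96)/32 = 593 − 6461/32 ≈ 391.0938.
Pooling payoff: 0.61 × 593 + 0.39 × 96 = 399.17.
Difference: 391.0938 − 399.17 = -8.0762, i.e. -8.08 to two decimal places.
The strong-case type would prefer the pooling outcome.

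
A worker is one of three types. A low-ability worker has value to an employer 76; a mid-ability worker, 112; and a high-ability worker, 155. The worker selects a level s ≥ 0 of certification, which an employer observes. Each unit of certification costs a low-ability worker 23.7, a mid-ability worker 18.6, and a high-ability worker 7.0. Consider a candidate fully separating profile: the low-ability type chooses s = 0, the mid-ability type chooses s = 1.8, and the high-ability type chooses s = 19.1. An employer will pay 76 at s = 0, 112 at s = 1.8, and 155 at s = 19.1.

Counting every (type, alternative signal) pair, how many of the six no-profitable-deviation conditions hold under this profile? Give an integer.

High-ability (own payoff 155 − 7.0×19.1 = 21.3): to s=0 gives 76 → profitable ✗; to s=1.8 gives 112 − 7.0×1.8 = 99.4 → profitable ✗.
Low-ability (own payoff 76): to s=1.8 gives 112 − 23.7×1.8 = 69.34 → no gain ✓; to s=19.1 gives 155 − 23.7×19.1 = -297.67 → no gain ✓.
Mid-ability (own payoff 112 − 18.6×1.8 = 78.52): to s=0 gives 76 → no gain ✓; to s=19.1 gives 155 − 18.6×19.1 = -200.26 → no gain ✓.
4 of the 6 constraints hold; not an equilibrium.

4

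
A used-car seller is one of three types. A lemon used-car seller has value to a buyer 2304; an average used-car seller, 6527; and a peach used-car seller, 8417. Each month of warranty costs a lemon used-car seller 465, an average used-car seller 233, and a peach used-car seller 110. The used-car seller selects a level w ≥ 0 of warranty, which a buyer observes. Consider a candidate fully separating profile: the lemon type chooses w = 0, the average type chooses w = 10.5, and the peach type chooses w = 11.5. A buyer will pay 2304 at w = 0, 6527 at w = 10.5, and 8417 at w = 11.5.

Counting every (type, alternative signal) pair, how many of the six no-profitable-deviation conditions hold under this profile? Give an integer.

4

Average (own payoff 6527 − 233×10.5 = 4080.5): to w=0 gives 2304 → no gain ✓; to w=11.5 gives 8417 − 233×11.5 = 5737.5 → profitable ✗.
Lemon (own payoff 2304): to w=10.5 gives 6527 − 465×10.5 = 1644.5 → no gain ✓; to w=11.5 gives 8417 − 465×11.5 = 3069.5 → profitable ✗.
Peach (own payoff 8417 − 110×11.5 = 7152): to w=0 gives 2304 → no gain ✓; to w=10.5 gives 6527 − 110×10.5 = 5372 → no gain ✓.
4 of the 6 constraints hold; not an equilibrium.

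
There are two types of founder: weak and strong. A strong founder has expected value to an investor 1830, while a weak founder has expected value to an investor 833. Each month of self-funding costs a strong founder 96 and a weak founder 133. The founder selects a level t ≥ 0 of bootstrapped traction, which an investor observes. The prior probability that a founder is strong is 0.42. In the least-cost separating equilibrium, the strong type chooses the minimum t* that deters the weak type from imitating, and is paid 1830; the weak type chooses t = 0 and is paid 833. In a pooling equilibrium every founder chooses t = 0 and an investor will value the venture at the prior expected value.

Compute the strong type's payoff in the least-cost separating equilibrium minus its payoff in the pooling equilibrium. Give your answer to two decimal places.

-141.38

Least-cost separating signal: t* solves 833 = 1830 − 133·t*, so t* = (1830 − 833)/133 ≈ 7.4962.
Strong type's separating payoff: 1830 − 96 × t* = 1830 − 96 × (1830 − 833)/133 = 1830 − 95712/133 ≈ 1110.3609.
Pooling payoff: 0.42 × 1830 + 0.58 × 833 = 1251.74.
Difference: 1110.3609 − 1251.74 = -141.3791, i.e. -141.38 to two decimal places.
The strong type would prefer the pooling outcome.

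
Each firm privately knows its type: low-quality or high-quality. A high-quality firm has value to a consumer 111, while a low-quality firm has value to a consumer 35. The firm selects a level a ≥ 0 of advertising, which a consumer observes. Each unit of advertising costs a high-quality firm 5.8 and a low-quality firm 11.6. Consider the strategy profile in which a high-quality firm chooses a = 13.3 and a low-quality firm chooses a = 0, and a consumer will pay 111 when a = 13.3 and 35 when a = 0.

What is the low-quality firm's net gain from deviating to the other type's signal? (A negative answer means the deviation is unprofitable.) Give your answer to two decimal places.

Playing a = 0 the low-quality firm receives 35.
Deviating to a = 13.3 brings payment 111 at cost 11.6 × 13.3 = 154.28, netting -43.28.
Gain from deviating: -43.28 − 35 = -78.28.
The gain is negative, so the low-quality type's incentive-compatibility constraint is satisfied.

-78.28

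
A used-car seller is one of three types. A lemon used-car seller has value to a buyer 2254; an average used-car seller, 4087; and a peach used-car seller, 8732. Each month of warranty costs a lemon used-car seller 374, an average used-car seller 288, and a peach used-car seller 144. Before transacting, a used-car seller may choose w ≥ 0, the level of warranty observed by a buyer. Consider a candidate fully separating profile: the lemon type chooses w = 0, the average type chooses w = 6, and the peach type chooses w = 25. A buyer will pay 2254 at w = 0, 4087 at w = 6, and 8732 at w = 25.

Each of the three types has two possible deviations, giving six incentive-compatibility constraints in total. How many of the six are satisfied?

Lemon (own payoff 2254): to w=6 gives 4087 − 374×6 = 1843 → no gain ✓; to w=25 gives 8732 − 374×25 = -618 → no gain ✓.
Peach (own payoff 8732 − 144×25 = 5132): to w=0 gives 2254 → no gain ✓; to w=6 gives 4087 − 144×6 = 3223 → no gain ✓.
Average (own payoff 4087 − 288×6 = 2359): to w=0 gives 2254 → no gain ✓; to w=25 gives 8732 − 288×25 = 1532 → no gain ✓.
6 of the 6 constraints hold; this profile is a separating equilibrium.

6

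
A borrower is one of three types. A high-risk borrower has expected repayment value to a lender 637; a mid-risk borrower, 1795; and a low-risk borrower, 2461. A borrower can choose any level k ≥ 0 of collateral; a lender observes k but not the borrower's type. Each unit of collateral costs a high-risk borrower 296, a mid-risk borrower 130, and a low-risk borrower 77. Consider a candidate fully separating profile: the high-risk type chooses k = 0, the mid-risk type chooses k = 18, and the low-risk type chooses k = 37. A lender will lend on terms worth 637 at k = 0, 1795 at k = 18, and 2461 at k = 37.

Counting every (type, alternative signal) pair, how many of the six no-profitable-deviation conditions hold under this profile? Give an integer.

3

Low-risk (own payoff 2461 − 77×37 = -388): to k=0 gives 637 → profitable ✗; to k=18 gives 1795 − 77×18 = 409 → profitable ✗.
High-risk (own payoff 637): to k=18 gives 1795 − 296×18 = -3533 → no gain ✓; to k=37 gives 2461 − 296×37 = -8491 → no gain ✓.
Mid-risk (own payoff 1795 − 130×18 = -545): to k=0 gives 637 → profitable ✗; to k=37 gives 2461 − 130×37 = -2349 → no gain ✓.
3 of the 6 constraints hold; not an equilibrium.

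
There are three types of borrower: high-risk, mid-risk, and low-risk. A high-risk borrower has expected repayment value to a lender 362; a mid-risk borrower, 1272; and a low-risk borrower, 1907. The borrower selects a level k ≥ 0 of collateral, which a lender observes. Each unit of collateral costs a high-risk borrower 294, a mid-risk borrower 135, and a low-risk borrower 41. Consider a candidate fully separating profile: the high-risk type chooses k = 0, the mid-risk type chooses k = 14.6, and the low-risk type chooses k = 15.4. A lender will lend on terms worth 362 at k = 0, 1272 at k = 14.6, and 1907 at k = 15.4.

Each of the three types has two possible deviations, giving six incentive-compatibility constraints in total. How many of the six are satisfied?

Mid-risk (own payoff 1272 − 135×14.6 = -699): to k=0 gives 362 → profitable ✗; to k=15.4 gives 1907 − 135×15.4 = -172 → profitable ✗.
High-risk (own payoff 362): to k=14.6 gives 1272 − 294×14.6 = -3020.4 → no gain ✓; to k=15.4 gives 1907 − 294×15.4 = -2620.6 → no gain ✓.
Low-risk (own payoff 1907 − 41×15.4 = 1275.6): to k=0 gives 362 → no gain ✓; to k=14.6 gives 1272 − 41×14.6 = 673.4 → no gain ✓.
4 of the 6 constraints hold; not an equilibrium.

4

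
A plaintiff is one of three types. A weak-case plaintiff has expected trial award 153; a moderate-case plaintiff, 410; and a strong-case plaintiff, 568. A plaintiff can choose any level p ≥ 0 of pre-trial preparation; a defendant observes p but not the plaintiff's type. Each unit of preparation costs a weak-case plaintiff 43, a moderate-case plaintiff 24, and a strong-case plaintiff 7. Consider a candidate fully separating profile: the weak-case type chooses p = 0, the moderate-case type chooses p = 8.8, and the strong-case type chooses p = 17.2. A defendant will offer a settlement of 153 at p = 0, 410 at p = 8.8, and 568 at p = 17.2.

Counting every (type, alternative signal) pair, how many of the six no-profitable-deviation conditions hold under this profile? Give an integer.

Weak-case (own payoff 153): to p=8.8 gives 410 − 43×8.8 = 31.6 → no gain ✓; to p=17.2 gives 568 − 43×17.2 = -171.6 → no gain ✓.
Moderate-case (own payoff 410 − 24×8.8 = 198.8): to p=0 gives 153 → no gain ✓; to p=17.2 gives 568 − 24×17.2 = 155.2 → no gain ✓.
Strong-case (own payoff 568 − 7×17.2 = 447.6): to p=0 gives 153 → no gain ✓; to p=8.8 gives 410 − 7×8.8 = 348.4 → no gain ✓.
6 of the 6 constraints hold; this profile is a separating equilibrium.

6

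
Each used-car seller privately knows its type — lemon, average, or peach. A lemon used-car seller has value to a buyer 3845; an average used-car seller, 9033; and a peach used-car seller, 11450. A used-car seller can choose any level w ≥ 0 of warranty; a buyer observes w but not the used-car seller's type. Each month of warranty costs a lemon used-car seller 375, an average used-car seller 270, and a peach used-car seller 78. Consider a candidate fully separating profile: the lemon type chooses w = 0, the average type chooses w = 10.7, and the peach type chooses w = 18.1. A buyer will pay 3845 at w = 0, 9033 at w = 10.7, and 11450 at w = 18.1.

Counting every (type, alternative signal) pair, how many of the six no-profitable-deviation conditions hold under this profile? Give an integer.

3

Lemon (own payoff 3845): to w=10.7 gives 9033 − 375×10.7 = 5020.5 → profitable ✗; to w=18.1 gives 11450 − 375×18.1 = 4662.5 → profitable ✗.
Average (own payoff 9033 − 270×10.7 = 6144): to w=0 gives 3845 → no gain ✓; to w=18.1 gives 11450 − 270×18.1 = 6563 → profitable ✗.
Peach (own payoff 11450 − 78×18.1 = 10038.2): to w=0 gives 3845 → no gain ✓; to w=10.7 gives 9033 − 78×10.7 = 8198.4 → no gain ✓.
3 of the 6 constraints hold; not an equilibrium.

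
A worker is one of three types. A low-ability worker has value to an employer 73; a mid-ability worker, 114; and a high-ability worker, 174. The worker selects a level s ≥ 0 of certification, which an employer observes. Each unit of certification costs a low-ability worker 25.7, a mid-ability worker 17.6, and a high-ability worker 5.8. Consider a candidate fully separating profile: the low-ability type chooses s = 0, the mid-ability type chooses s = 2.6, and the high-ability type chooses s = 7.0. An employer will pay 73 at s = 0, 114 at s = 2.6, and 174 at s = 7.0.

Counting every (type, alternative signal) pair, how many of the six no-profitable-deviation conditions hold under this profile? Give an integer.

High-ability (own payoff 174 − 5.8×7.0 = 133.4): to s=0 gives 73 → no gain ✓; to s=2.6 gives 114 − 5.8×2.6 = 98.92 → no gain ✓.
Low-ability (own payoff 73): to s=2.6 gives 114 − 25.7×2.6 = 47.18 → no gain ✓; to s=7.0 gives 174 − 25.7×7.0 = -5.9 → no gain ✓.
Mid-ability (own payoff 114 − 17.6×2.6 = 68.24): to s=0 gives 73 → profitable ✗; to s=7.0 gives 174 − 17.6×7.0 = 50.8 → no gain ✓.
5 of the 6 constraints hold; not an equilibrium.

5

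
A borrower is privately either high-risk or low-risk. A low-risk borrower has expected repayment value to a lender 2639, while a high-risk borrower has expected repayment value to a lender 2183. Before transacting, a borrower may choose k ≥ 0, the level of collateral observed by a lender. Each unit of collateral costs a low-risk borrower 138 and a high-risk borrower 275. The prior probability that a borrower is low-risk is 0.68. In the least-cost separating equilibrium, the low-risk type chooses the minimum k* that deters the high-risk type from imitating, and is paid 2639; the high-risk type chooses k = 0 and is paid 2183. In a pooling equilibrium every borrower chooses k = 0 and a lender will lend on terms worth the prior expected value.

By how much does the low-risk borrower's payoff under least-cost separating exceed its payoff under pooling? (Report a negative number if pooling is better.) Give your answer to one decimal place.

-82.9

Least-cost separating signal: k* solves 2183 = 2639 − 275·k*, so k* = (2639 − 2183)/275 ≈ 1.6582.
Low-risk type's separating payoff: 2639 − 138 × k* = 2639 − 138 × (2639 − 2183)/275 = 2639 − 62928/275 ≈ 2410.171.
Pooling payoff: 0.68 × 2639 + 0.32 × 2183 = 2493.08.
Difference: 2410.171 − 2493.08 = -82.909, i.e. -82.9 to one decimal place.
The low-risk type would prefer the pooling outcome.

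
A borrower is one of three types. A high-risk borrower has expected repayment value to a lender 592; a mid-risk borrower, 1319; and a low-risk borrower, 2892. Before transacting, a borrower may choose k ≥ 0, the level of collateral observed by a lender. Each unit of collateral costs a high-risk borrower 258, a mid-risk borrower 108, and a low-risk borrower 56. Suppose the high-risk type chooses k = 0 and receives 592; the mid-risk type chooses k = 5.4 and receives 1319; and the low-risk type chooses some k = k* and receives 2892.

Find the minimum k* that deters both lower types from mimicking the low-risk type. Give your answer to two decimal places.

Mid-risk type (on-path payoff 1319 − 108×5.4 = 735.8) won't mimic when 735.8 ≥ 2892 − 108·k*, i.e. k* ≥ 19.96.
High-risk type (on-path payoff 592) won't mimic when 592 ≥ 2892 − 258·k*, i.e. k* ≥ 8.91.
Both must hold, so k* = max(8.91, 19.96) = 19.96. The mid-risk type's constraint binds.

19.96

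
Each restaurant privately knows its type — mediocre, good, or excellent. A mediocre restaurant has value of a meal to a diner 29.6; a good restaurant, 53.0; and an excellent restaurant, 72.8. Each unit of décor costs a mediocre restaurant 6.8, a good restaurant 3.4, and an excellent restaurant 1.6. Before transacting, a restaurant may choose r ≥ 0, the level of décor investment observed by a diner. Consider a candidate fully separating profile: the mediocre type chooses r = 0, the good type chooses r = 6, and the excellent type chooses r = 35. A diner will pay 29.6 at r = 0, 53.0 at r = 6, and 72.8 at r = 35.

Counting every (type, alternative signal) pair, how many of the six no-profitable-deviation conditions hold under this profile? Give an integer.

Excellent (own payoff 72.8 − 1.6×35 = 16.8): to r=0 gives 29.6 → profitable ✗; to r=6 gives 53.0 − 1.6×6 = 43.4 → profitable ✗.
Good (own payoff 53.0 − 3.4×6 = 32.6): to r=0 gives 29.6 → no gain ✓; to r=35 gives 72.8 − 3.4×35 = -46.2 → no gain ✓.
Mediocre (own payoff 29.6): to r=6 gives 53.0 − 6.8×6 = 12.2 → no gain ✓; to r=35 gives 72.8 − 6.8×35 = -165.2 → no gain ✓.
4 of the 6 constraints hold; not an equilibrium.

4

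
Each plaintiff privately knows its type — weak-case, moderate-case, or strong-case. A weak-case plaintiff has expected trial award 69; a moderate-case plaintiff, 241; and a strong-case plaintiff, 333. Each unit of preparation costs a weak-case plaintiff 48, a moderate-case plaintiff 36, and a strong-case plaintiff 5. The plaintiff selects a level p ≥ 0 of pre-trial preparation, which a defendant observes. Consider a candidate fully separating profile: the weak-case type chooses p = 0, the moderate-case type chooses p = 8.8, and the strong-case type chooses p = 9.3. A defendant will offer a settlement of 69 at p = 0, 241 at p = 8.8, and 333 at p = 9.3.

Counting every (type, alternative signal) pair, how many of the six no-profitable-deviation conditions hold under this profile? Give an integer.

4

Moderate-case (own payoff 241 − 36×8.8 = -75.8): to p=0 gives 69 → profitable ✗; to p=9.3 gives 333 − 36×9.3 = -1.8 → profitable ✗.
Weak-case (own payoff 69): to p=8.8 gives 241 − 48×8.8 = -181.4 → no gain ✓; to p=9.3 gives 333 − 48×9.3 = -113.4 → no gain ✓.
Strong-case (own payoff 333 − 5×9.3 = 286.5): to p=0 gives 69 → no gain ✓; to p=8.8 gives 241 − 5×8.8 = 197 → no gain ✓.
4 of the 6 constraints hold; not an equilibrium.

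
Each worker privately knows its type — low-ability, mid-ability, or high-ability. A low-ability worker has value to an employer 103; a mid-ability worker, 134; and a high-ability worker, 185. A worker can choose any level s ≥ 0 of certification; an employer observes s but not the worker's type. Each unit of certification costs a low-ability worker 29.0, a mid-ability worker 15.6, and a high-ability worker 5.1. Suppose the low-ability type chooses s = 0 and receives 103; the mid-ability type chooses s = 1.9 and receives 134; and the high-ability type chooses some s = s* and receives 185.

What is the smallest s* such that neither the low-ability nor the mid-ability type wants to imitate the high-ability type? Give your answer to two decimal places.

5.17

Low-ability type (on-path payoff 103) won't mimic when 103 ≥ 185 − 29.0·s*, i.e. s* ≥ 2.83.
Mid-ability type (on-path payoff 134 − 15.6×1.9 = 104.36) won't mimic when 104.36 ≥ 185 − 15.6·s*, i.e. s* ≥ 5.17.
Both must hold, so s* = max(2.83, 5.17) = 5.17. The mid-ability type's constraint binds.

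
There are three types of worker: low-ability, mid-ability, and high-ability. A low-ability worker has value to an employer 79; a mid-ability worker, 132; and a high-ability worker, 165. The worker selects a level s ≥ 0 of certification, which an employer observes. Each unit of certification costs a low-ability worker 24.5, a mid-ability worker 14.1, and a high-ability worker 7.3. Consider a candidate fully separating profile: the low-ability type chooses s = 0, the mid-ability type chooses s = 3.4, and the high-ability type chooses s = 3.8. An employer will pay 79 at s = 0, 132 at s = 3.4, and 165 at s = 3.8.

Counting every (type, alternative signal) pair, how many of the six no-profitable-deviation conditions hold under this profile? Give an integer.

High-ability (own payoff 165 − 7.3×3.8 = 137.26): to s=0 gives 79 → no gain ✓; to s=3.4 gives 132 − 7.3×3.4 = 107.18 → no gain ✓.
Mid-ability (own payoff 132 − 14.1×3.4 = 84.06): to s=0 gives 79 → no gain ✓; to s=3.8 gives 165 − 14.1×3.8 = 111.42 → profitable ✗.
Low-ability (own payoff 79): to s=3.4 gives 132 − 24.5×3.4 = 48.7 → no gain ✓; to s=3.8 gives 165 − 24.5×3.8 = 71.9 → no gain ✓.
5 of the 6 constraints hold; not an equilibrium.

5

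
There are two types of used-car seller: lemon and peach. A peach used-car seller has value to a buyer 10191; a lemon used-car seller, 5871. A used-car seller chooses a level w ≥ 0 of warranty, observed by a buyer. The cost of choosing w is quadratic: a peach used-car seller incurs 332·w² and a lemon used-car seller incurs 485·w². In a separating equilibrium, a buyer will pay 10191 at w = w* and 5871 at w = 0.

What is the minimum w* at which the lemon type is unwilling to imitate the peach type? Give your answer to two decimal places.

The lemon type at w = 0 receives 5871; imitating at w* yields 10191 − 485·w*².
Indifference: 5871 = 10191 − 485·w*², so w*² = (10191 − 5871) / 485 ≈ 8.9072.
w* = √8.9072 ≈ 2.98.

2.98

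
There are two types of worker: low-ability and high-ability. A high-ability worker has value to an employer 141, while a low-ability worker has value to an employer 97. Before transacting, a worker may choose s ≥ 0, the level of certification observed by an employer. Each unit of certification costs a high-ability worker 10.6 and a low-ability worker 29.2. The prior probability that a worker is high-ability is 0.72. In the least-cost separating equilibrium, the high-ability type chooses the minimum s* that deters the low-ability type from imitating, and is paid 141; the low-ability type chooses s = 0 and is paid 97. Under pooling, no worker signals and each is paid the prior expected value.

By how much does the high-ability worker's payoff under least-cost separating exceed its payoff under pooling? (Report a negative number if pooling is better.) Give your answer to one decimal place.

Least-cost separating signal: s* solves 97 = 141 − 29.2·s*, so s* = (141 − 97)/29.2 ≈ 1.5068.
High-ability type's separating payoff: 141 − 10.6 × s* = 141 − 10.6 × (141 − 97)/29.2 = 141 − 466.4/29.2 ≈ 125.027.
Pooling payoff: 0.72 × 141 + 0.28 × 97 = 128.68.
Difference: 125.027 − 128.68 = -3.653, i.e. -3.7 to one decimal place.
The high-ability type would prefer the pooling outcome.

-3.7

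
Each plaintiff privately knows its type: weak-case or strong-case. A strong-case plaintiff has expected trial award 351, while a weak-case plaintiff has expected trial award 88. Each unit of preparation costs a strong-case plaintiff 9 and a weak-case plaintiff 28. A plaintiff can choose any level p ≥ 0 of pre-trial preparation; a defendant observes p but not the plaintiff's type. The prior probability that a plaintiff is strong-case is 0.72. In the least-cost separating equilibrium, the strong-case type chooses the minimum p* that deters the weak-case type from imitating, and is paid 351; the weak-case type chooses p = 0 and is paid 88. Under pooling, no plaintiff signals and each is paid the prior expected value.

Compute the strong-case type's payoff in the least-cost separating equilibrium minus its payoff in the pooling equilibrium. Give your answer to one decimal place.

-10.9

Least-cost separating signal: p* solves 88 = 351 − 28·p*, so p* = (351 − 88)/28 ≈ 9.3929.
Strong-case type's separating payoff: 351 − 9 × p* = 351 − 9 × (351 − 88)/28 = 351 − 2367/28 ≈ 266.464.
Pooling payoff: 0.72 × 351 + 0.28 × 88 = 277.36.
Difference: 266.464 − 277.36 = -10.896, i.e. -10.9 to one decimal place.
The strong-case type would prefer the pooling outcome.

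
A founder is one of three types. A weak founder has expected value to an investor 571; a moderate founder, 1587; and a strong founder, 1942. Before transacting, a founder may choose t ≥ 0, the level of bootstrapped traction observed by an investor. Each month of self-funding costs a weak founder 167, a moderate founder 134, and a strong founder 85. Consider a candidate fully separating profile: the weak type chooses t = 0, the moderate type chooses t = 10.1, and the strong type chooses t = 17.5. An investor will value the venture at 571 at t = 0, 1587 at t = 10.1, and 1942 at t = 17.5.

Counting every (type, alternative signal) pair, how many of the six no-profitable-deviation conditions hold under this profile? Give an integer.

Weak (own payoff 571): to t=10.1 gives 1587 − 167×10.1 = -99.7 → no gain ✓; to t=17.5 gives 1942 − 167×17.5 = -980.5 → no gain ✓.
Strong (own payoff 1942 − 85×17.5 = 454.5): to t=0 gives 571 → profitable ✗; to t=10.1 gives 1587 − 85×10.1 = 728.5 → profitable ✗.
Moderate (own payoff 1587 − 134×10.1 = 233.6): to t=0 gives 571 → profitable ✗; to t=17.5 gives 1942 − 134×17.5 = -403 → no gain ✓.
3 of the 6 constraints hold; not an equilibrium.

3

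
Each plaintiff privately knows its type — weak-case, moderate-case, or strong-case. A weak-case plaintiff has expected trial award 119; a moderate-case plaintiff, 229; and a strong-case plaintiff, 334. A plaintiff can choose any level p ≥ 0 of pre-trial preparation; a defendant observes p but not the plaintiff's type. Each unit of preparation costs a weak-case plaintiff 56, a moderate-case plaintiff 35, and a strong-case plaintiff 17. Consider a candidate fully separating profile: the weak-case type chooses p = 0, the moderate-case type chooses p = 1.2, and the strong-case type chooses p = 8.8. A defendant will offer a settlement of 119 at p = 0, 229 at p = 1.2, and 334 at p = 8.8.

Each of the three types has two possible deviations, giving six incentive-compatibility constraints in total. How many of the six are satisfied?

4

Moderate-case (own payoff 229 − 35×1.2 = 187): to p=0 gives 119 → no gain ✓; to p=8.8 gives 334 − 35×8.8 = 26 → no gain ✓.
Weak-case (own payoff 119): to p=1.2 gives 229 − 56×1.2 = 161.8 → profitable ✗; to p=8.8 gives 334 − 56×8.8 = -158.8 → no gain ✓.
Strong-case (own payoff 334 − 17×8.8 = 184.4): to p=0 gives 119 → no gain ✓; to p=1.2 gives 229 − 17×1.2 = 208.6 → profitable ✗.
4 of the 6 constraints hold; not an equilibrium.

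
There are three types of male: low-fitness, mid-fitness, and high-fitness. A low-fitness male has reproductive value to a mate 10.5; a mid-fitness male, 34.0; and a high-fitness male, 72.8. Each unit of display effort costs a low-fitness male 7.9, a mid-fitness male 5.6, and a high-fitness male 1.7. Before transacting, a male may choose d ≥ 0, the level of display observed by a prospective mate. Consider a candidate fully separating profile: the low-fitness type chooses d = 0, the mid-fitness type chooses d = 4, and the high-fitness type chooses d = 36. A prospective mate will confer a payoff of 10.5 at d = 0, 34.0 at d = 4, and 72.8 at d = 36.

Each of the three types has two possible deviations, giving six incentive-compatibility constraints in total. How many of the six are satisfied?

5

Low-fitness (own payoff 10.5): to d=4 gives 34.0 − 7.9×4 = 2.4 → no gain ✓; to d=36 gives 72.8 − 7.9×36 = -211.6 → no gain ✓.
High-fitness (own payoff 72.8 − 1.7×36 = 11.6): to d=0 gives 10.5 → no gain ✓; to d=4 gives 34.0 − 1.7×4 = 27.2 → profitable ✗.
Mid-fitness (own payoff 34.0 − 5.6×4 = 11.6): to d=0 gives 10.5 → no gain ✓; to d=36 gives 72.8 − 5.6×36 = -128.8 → no gain ✓.
5 of the 6 constraints hold; not an equilibrium.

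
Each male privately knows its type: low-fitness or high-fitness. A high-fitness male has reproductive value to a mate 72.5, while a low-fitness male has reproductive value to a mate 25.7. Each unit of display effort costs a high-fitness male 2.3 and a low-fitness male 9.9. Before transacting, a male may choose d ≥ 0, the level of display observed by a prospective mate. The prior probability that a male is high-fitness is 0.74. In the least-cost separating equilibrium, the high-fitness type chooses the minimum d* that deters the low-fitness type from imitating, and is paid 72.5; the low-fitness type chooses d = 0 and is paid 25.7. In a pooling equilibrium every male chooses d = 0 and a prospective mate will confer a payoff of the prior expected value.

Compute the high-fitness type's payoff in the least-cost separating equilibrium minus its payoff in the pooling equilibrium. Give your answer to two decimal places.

1.30

Least-cost separating signal: d* solves 25.7 = 72.5 − 9.9·d*, so d* = (72.5 − 25.7)/9.9 ≈ 4.7273.
High-fitness type's separating payoff: 72.5 − 2.3 × d* = 72.5 − 2.3 × (72.5 − 25.7)/9.9 = 72.5 − 107.64/9.9 ≈ 61.6273.
Pooling payoff: 0.74 × 72.5 + 0.26 × 25.7 = 60.332.
Difference: 61.6273 − 60.332 = 1.2953, i.e. 1.30 to two decimal places.
The high-fitness type prefers to separate.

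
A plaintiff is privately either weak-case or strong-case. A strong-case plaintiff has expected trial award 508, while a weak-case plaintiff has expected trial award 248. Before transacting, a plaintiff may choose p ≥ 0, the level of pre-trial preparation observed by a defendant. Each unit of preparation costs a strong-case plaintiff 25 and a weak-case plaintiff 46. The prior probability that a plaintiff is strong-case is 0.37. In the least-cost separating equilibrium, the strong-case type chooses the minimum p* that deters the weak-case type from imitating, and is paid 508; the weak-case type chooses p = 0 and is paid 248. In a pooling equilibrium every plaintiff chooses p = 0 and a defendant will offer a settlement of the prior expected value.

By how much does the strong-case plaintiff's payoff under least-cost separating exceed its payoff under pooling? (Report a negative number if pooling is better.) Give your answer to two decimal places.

Least-cost separating signal: p* solves 248 = 508 − 46·p*, so p* = (508 − 248)/46 ≈ 5.6522.
Strong-case type's separating payoff: 508 − 25 × p* = 508 − 25 × (508 − 248)/46 = 508 − 6500/46 ≈ 366.6957.
Pooling payoff: 0.37 × 508 + 0.63 × 248 = 344.2.
Difference: 366.6957 − 344.2 = 22.4957, i.e. 22.50 to two decimal places.
The strong-case type prefers to separate.

22.50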